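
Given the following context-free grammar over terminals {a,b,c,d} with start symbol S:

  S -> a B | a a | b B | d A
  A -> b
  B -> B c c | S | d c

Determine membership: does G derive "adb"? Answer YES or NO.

CNF form of G:
  S -> T1 B | T1 T1 | T2 B | T3 A
  A -> b
  B -> B X4 | T1 B | T1 T1 | T2 B | T3 A | T3 T0
  T0 -> c
  T1 -> a
  T2 -> b
  T3 -> d
  X4 -> T0 T0

CYK fill:
  T[0,0] 'a' = {T1}  orig:{}
  T[1,1] 'd' = {T3}  orig:{}
  T[2,2] 'b' = {A,T2}  orig:{A}
  T[0,1] 'ad' = ∅
  T[1,2] 'db' = {B,S}
  T[0,2] 'adb' = {B,S}

S ∈ T[0,2] ⇒ YES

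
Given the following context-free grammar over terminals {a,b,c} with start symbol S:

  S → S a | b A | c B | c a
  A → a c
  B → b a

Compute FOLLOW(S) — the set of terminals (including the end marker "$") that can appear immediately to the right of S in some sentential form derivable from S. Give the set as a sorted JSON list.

Compute FIRST by fixpoint:
[1]
  A via A→a c: +{a}
  B via B→b a: +{b}
  S via S→b A: +{b}
  S via S→c B: +{c}
  S: {b,c}  A: {a}  B: {b}
[2] — fixpoint
  S: {b,c}  A: {a}  B: {b}

FOLLOW iteration:
initialize: $ ∈ FOLLOW(S)
pass 1:
  S→S a: FOLLOW(S) ⊇ FIRST(a) = {a}; new: +{a}
  S→b A: FOLLOW(A) ⊇ FOLLOW(S) ⊇ {$,a}; new: +{$,a}
  S→c B: FOLLOW(B) ⊇ FOLLOW(S) ⊇ {$,a}; new: +{$,a}
  FOLLOW[S]={$,a}  FOLLOW[A]={$,a}  FOLLOW[B]={$,a}
pass 2: done
  FOLLOW[S]={$,a}  FOLLOW[A]={$,a}  FOLLOW[B]={$,a}

FOLLOW(S) = ["$", "a"]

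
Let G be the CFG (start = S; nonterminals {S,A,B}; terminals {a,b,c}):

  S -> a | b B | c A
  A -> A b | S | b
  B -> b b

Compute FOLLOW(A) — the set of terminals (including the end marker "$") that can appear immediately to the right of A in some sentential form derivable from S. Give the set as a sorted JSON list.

FIRST sets, iterate to fixpoint:
iter 1:
  A via A→b: +{b}
  B via B→b b: +{b}
  S via S→a: +{a}
  S via S→b B: +{b}
  S via S→c A: +{c}
  FIRST(S)={a,b,c}  FIRST(A)={b}  FIRST(B)={b}
iter 2:
  A via A→S: +{a,c}
  FIRST(S)={a,b,c}  FIRST(A)={a,b,c}  FIRST(B)={b}
iter 3: — fixpoint
  FIRST(S)={a,b,c}  FIRST(A)={a,b,c}  FIRST(B)={b}

FOLLOW iteration:
initialize: $ ∈ FOLLOW(S)
iter 1:
  A→A b: FOLLOW(A) ⊇ FIRST(b) = {b}; new: +{b}
  A→S: FOLLOW(S) ⊇ FOLLOW(A) ⊇ {b}; new: +{b}
  S→b B: FOLLOW(B) ⊇ FOLLOW(S) ⊇ {$,b}; new: +{$,b}
  S→c A: FOLLOW(A) ⊇ FOLLOW(S) ⊇ {$,b}; new: +{$}
  S: {$,b}  A: {$,b}  B: {$,b}
iter 2: (stable)
  S: {$,b}  A: {$,b}  B: {$,b}

FOLLOW(A) = ["$", "b"]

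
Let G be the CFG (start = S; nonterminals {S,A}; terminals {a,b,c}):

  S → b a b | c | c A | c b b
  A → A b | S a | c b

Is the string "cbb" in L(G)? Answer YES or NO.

Convert to CNF:
  S -> T0 X3 | T2 A | T2 X4 | c
  A -> A T0 | S T1 | T2 T0
  T0 -> b
  T1 -> a
  T2 -> c
  X3 -> T1 T0
  X4 -> T0 T0

Fill CYK table bottom-up:
  cell(0,0) c: {S,T2}  orig:{S}
  cell(1,1) b: {T0}  orig:{}
  cell(2,2) b: {T0}  orig:{}
  cell(0,1) cb: {A}
  cell(1,2) bb: {X4}  orig:{}
  cell(0,2) cbb: {A,S}

S ∈ T[0,2] ⇒ YES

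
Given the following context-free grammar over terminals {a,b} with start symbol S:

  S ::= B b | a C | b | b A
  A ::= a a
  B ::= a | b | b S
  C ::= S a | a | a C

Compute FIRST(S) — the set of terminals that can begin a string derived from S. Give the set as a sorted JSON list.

Compute FIRST by fixpoint:
[1]
  A via A→a a: +{a}
  B via B→a: +{a}
  B via B→b: +{b}
  C via C→a: +{a}
  S via S→B b: +{a,b}
  S: {a,b}  A: {a}  B: {a,b}  C: {a}
[2]
  C via C→S a: +{b}
  S: {a,b}  A: {a}  B: {a,b}  C: {a,b}
[3] — fixpoint
  S: {a,b}  A: {a}  B: {a,b}  C: {a,b}

FIRST(S) = ["a", "b"]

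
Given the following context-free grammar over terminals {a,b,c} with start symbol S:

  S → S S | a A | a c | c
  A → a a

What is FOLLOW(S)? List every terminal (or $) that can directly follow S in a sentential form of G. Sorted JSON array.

Compute FIRST by fixpoint:
pass 1:
  A via A→a a: +{a}
  S via S→a A: +{a}
  S via S→c: +{c}
  FIRST[S]={a,c}  FIRST[A]={a}
pass 2: (stable)
  FIRST[S]={a,c}  FIRST[A]={a}

FOLLOW sets:
FOLLOW(S) := {$}
[1]
  S→S S: FOLLOW(S) ⊇ FIRST(S) = {a,c}; new: +{a,c}
  S→a A: FOLLOW(A) ⊇ FOLLOW(S) ⊇ {$,a,c}; new: +{$,a,c}
  FOLLOW(S)={$,a,c}  FOLLOW(A)={$,a,c}
[2] (stable)
  FOLLOW(S)={$,a,c}  FOLLOW(A)={$,a,c}

FOLLOW(S) = ["$", "a", "c"]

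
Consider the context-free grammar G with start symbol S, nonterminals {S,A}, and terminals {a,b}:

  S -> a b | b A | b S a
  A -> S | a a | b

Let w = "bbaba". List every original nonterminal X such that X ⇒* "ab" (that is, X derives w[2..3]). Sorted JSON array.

Convert to CNF:
  S -> T0 T1 | T1 A | T1 X3
  A -> T0 T0 | T0 T1 | T1 A | T1 X2 | b
  T0 -> a
  T1 -> b
  X2 -> S T0
  X3 -> S T0

CYK table (by increasing span) (cells [i..j] with 2 ≤ i ≤ j ≤ 3 only):
  cell(2,2) a: {T0}  orig:{}
  cell(3,3) b: {A,T1}  orig:{A}
  cell(2,3) ab: {A,S}

Original NTs in T[2,3] deriving "ab": ["A", "S"]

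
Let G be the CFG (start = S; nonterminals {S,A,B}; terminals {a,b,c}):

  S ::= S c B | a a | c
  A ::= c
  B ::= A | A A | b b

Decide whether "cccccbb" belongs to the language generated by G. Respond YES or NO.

Convert to CNF:
  S -> S X3 | T2 T2 | c
  A -> c
  B -> A A | T0 T0 | c
  T0 -> b
  T1 -> c
  T2 -> a
  X3 -> T1 B

Fill CYK table bottom-up:
  [0..0]={A,B,S,T1}  "c"  orig:{A,B,S}
  [1..1]={A,B,S,T1}  "c"  orig:{A,B,S}
  [2..2]={A,B,S,T1}  "c"  orig:{A,B,S}
  [3..3]={A,B,S,T1}  "c"  orig:{A,B,S}
  [4..4]={A,B,S,T1}  "c"  orig:{A,B,S}
  [5..5]={T0}  "b"  orig:{}
  [6..6]={T0}  "b"  orig:{}
  [0..1]={B,X3}  "cc"  orig:{B}
  [1..2]={B,X3}  "cc"  orig:{B}
  [2..3]={B,X3}  "cc"  orig:{B}
  [3..4]={B,X3}  "cc"  orig:{B}
  [4..5]=∅  "cb"
  [5..6]={B}  "bb"
  [0..2]={S,X3}  "ccc"  orig:{S}
  [1..3]={S,X3}  "ccc"  orig:{S}
  [2..4]={S,X3}  "ccc"  orig:{S}
  [3..5]=∅  "ccb"
  [4..6]={X3}  "cbb"  orig:{}
  [0..3]={S}  "cccc"
  [1..4]={S}  "cccc"
  [2..5]=∅  "cccb"
  [3..6]={S}  "ccbb"
  [0..4]={S}  "ccccc"
  [1..5]=∅  "ccccb"
  [2..6]=∅  "cccbb"
  [0..5]=∅  "cccccb"
  [1..6]={S}  "ccccbb"
  [0..6]={S}  "cccccbb"

S ∈ T[0,6] ⇒ YES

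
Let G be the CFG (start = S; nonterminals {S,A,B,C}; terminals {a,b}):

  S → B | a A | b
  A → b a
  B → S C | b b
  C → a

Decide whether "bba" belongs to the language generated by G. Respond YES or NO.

CNF form of G:
  S -> S C | T0 T0 | T1 A | b
  A -> T0 T1
  B -> S C | T0 T0
  C -> a
  T0 -> b
  T1 -> a

CYK fill:
  T[0,0] 'b' = {S,T0}  orig:{S}
  T[1,1] 'b' = {S,T0}  orig:{S}
  T[2,2] 'a' = {C,T1}  orig:{C}
  T[0,1] 'bb' = {B,S}
  T[1,2] 'ba' = {A,B,S}
  T[0,2] 'bba' = {B,S}

S ∈ T[0,2] ⇒ YES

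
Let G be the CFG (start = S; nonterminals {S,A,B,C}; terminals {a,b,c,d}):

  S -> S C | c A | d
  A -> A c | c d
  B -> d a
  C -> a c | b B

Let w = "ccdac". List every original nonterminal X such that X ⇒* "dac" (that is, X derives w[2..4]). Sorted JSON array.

Convert to CNF:
  S -> S C | T0 A | d
  A -> A T0 | T0 T1
  B -> T1 T2
  C -> T2 T0 | T3 B
  T0 -> c
  T1 -> d
  T2 -> a
  T3 -> b

CYK fill (cells [i..j] with 2 ≤ i ≤ j ≤ 4 only):
  [2..2]={S,T1}  "d"  orig:{S}
  [3..3]={T2}  "a"  orig:{}
  [4..4]={T0}  "c"  orig:{}
  [2..3]={B}  "da"
  [3..4]={C}  "ac"
  [2..4]={S}  "dac"

Original NTs in T[2,4] deriving "dac": ["S"]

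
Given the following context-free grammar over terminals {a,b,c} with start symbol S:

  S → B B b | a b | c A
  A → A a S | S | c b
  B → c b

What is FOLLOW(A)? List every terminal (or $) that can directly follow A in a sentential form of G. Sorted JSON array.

FIRST sets, iterate to fixpoint:
pass 1:
  A via A→c b: +{c}
  B via B→c b: +{c}
  S via S→B B b: +{c}
  S via S→a b: +{a}
  FIRST[S]={a,c}  FIRST[A]={c}  FIRST[B]={c}
pass 2:
  A via A→S: +{a}
  FIRST[S]={a,c}  FIRST[A]={a,c}  FIRST[B]={c}
pass 3: — fixpoint
  FIRST[S]={a,c}  FIRST[A]={a,c}  FIRST[B]={c}

FOLLOW iteration:
seed FOLLOW(S) with $
iter 1:
  A→A a S: FOLLOW(A) ⊇ FIRST(a) = {a}; new: +{a}
  A→A a S: FOLLOW(S) ⊇ FOLLOW(A) ⊇ {a}; new: +{a}
  S→B B b: FOLLOW(B) ⊇ FIRST(B) = {c}; new: +{c}
  S→B B b: FOLLOW(B) ⊇ FIRST(b) = {b}; new: +{b}
  S→c A: FOLLOW(A) ⊇ FOLLOW(S) ⊇ {$,a}; new: +{$}
  FOLLOW(S)={$,a}  FOLLOW(A)={$,a}  FOLLOW(B)={b,c}
iter 2: — fixpoint
  FOLLOW(S)={$,a}  FOLLOW(A)={$,a}  FOLLOW(B)={b,c}

FOLLOW(A) = ["$", "a"]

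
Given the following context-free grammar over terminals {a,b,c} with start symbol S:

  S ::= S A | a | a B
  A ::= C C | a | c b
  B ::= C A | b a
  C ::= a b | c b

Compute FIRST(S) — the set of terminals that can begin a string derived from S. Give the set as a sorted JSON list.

FIRST iteration:
round 1:
  A via A→a: +{a}
  A via A→c b: +{c}
  B via B→b a: +{b}
  C via C→a b: +{a}
  C via C→c b: +{c}
  S via S→a: +{a}
  FIRST[S]={a}  FIRST[A]={a,c}  FIRST[B]={b}  FIRST[C]={a,c}
round 2:
  B via B→C A: +{a,c}
  FIRST[S]={a}  FIRST[A]={a,c}  FIRST[B]={a,b,c}  FIRST[C]={a,c}
round 3: (stable)
  FIRST[S]={a}  FIRST[A]={a,c}  FIRST[B]={a,b,c}  FIRST[C]={a,c}

FIRST(S) = ["a"]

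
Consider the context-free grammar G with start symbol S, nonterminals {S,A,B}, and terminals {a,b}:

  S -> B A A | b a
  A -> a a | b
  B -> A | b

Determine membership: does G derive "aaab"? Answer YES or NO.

CNF form of G:
  S -> B X2 | T1 T0
  A -> T0 T0 | b
  B -> T0 T0 | b
  T0 -> a
  T1 -> b
  X2 -> A A

CYK table (by increasing span):
  cell(0,0) a: {T0}  orig:{}
  cell(1,1) a: {T0}  orig:{}
  cell(2,2) a: {T0}  orig:{}
  cell(3,3) b: {A,B,T1}  orig:{A,B}
  cell(0,1) aa: {A,B}
  cell(1,2) aa: {A,B}
  cell(2,3) ab: ∅
  cell(0,2) aaa: ∅
  cell(1,3) aab: {X2}  orig:{}
  cell(0,3) aaab: ∅

S ∉ T[0,3] ⇒ NO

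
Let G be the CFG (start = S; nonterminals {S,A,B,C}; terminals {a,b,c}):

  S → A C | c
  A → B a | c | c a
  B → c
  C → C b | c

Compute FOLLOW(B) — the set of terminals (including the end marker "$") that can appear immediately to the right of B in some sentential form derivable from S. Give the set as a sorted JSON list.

FIRST sets, iterate to fixpoint:
[1]
  A via A→c: +{c}
  B via B→c: +{c}
  C via C→c: +{c}
  S via S→A C: +{c}
  S: {c}  A: {c}  B: {c}  C: {c}
[2] — fixpoint
  S: {c}  A: {c}  B: {c}  C: {c}

Compute FOLLOW by fixpoint:
seed FOLLOW(S) with $
pass 1:
  A→B a: FOLLOW(B) ⊇ FIRST(a) = {a}; new: +{a}
  C→C b: FOLLOW(C) ⊇ FIRST(b) = {b}; new: +{b}
  S→A C: FOLLOW(A) ⊇ FIRST(C) = {c}; new: +{c}
  S→A C: FOLLOW(C) ⊇ FOLLOW(S) ⊇ {$}; new: +{$}
  S: {$}  A: {c}  B: {a}  C: {$,b}
pass 2: — fixpoint
  S: {$}  A: {c}  B: {a}  C: {$,b}

FOLLOW(B) = ["a"]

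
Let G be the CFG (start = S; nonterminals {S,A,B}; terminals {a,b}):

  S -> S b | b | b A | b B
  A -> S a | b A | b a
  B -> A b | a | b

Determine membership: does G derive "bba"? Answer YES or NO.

CNF form of G:
  S -> S T1 | T1 A | T1 B | b
  A -> S T0 | T1 A | T1 T0
  B -> A T1 | a | b
  T0 -> a
  T1 -> b

CYK table (by increasing span):
  cell(0,0) b: {B,S,T1}  orig:{B,S}
  cell(1,1) b: {B,S,T1}  orig:{B,S}
  cell(2,2) a: {B,T0}  orig:{B}
  cell(0,1) bb: {S}
  cell(1,2) ba: {A,S}
  cell(0,2) bba: {A,S}

S ∈ T[0,2] ⇒ YES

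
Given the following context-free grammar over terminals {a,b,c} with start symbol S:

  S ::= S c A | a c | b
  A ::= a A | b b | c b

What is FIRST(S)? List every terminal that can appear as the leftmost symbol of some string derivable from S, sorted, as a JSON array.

FIRST iteration:
pass 1:
  A via A→a A: +{a}
  A via A→b b: +{b}
  A via A→c b: +{c}
  S via S→a c: +{a}
  S via S→b: +{b}
  S: {a,b}  A: {a,b,c}
pass 2: done
  S: {a,b}  A: {a,b,c}

FIRST(S) = ["a", "b"]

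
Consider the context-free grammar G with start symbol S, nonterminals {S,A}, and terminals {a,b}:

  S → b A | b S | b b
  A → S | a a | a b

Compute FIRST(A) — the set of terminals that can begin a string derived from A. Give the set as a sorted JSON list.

Compute FIRST by fixpoint:
[1]
  A via A→a a: +{a}
  S via S→b A: +{b}
  FIRST[S]={b}  FIRST[A]={a}
[2]
  A via A→S: +{b}
  FIRST[S]={b}  FIRST[A]={a,b}
[3] (stable)
  FIRST[S]={b}  FIRST[A]={a,b}

FIRST(A) = ["a", "b"]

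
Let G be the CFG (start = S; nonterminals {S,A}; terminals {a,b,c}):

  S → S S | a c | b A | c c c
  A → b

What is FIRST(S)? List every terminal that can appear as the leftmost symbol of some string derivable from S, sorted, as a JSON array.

Compute FIRST by fixpoint:
[1]
  A via A→b: +{b}
  S via S→a c: +{a}
  S via S→b A: +{b}
  S via S→c c c: +{c}
  S: {a,b,c}  A: {b}
[2] (no change)
  S: {a,b,c}  A: {b}

FIRST(S) = ["a", "b", "c"]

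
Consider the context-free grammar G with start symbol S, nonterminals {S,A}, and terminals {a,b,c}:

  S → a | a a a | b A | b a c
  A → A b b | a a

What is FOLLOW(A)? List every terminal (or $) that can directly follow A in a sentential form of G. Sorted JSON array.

Compute FIRST by fixpoint:
round 1:
  A via A→a a: +{a}
  S via S→a: +{a}
  S via S→b A: +{b}
  FIRST(S)={a,b}  FIRST(A)={a}
round 2: done
  FIRST(S)={a,b}  FIRST(A)={a}

Compute FOLLOW by fixpoint:
FOLLOW(S) := {$}
iter 1:
  A→A b b: FOLLOW(A) ⊇ FIRST(b) = {b}; new: +{b}
  S→b A: FOLLOW(A) ⊇ FOLLOW(S) ⊇ {$}; new: +{$}
  FOLLOW[S]={$}  FOLLOW[A]={$,b}
iter 2: — fixpoint
  FOLLOW[S]={$}  FOLLOW[A]={$,b}

FOLLOW(A) = ["$", "b"]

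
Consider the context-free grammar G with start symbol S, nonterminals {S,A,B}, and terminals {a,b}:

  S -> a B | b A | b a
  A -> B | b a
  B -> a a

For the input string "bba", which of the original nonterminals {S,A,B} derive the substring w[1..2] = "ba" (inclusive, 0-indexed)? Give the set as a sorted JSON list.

Convert to CNF:
  S -> T0 B | T1 A | T1 T0
  A -> T0 T0 | T1 T0
  B -> T0 T0
  T0 -> a
  T1 -> b

CYK fill — only the sub-triangle for w[1..2]:
  T[1,1] 'b' = {T1}  orig:{}
  T[2,2] 'a' = {T0}  orig:{}
  T[1,2] 'ba' = {A,S}

Original NTs in T[1,2] deriving "ba": ["A", "S"]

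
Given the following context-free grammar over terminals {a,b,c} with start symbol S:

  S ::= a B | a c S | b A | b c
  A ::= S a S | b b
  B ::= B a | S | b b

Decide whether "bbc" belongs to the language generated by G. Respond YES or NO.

CNF form of G:
  S -> T0 B | T0 X5 | T1 A | T1 T2
  A -> S X3 | T1 T1
  B -> B T0 | T0 B | T0 X4 | T1 A | T1 T1 | T1 T2
  T0 -> a
  T1 -> b
  T2 -> c
  X3 -> T0 S
  X4 -> T2 S
  X5 -> T2 S

Fill CYK table bottom-up:
  [0..0]={T1}  "b"  orig:{}
  [1..1]={T1}  "b"  orig:{}
  [2..2]={T2}  "c"  orig:{}
  [0..1]={A,B}  "bb"
  [1..2]={B,S}  "bc"
  [0..2]=∅  "bbc"

S ∉ T[0,2] ⇒ NO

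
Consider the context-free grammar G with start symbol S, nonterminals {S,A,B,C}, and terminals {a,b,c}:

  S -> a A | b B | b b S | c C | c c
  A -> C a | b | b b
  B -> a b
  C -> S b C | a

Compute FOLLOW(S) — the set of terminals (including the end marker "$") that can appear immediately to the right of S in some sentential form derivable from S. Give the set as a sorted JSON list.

Compute FIRST by fixpoint:
iter 1:
  A via A→b: +{b}
  B via B→a b: +{a}
  C via C→a: +{a}
  S via S→a A: +{a}
  S via S→b B: +{b}
  S via S→c C: +{c}
  FIRST[S]={a,b,c}  FIRST[A]={b}  FIRST[B]={a}  FIRST[C]={a}
iter 2:
  A via A→C a: +{a}
  C via C→S b C: +{b,c}
  FIRST[S]={a,b,c}  FIRST[A]={a,b}  FIRST[B]={a}  FIRST[C]={a,b,c}
iter 3:
  A via A→C a: +{c}
  FIRST[S]={a,b,c}  FIRST[A]={a,b,c}  FIRST[B]={a}  FIRST[C]={a,b,c}
iter 4: (no change)
  FIRST[S]={a,b,c}  FIRST[A]={a,b,c}  FIRST[B]={a}  FIRST[C]={a,b,c}

FOLLOW iteration:
initialize: $ ∈ FOLLOW(S)
iter 1:
  A→C a: FOLLOW(C) ⊇ FIRST(a) = {a}; new: +{a}
  C→S b C: FOLLOW(S) ⊇ FIRST(b) = {b}; new: +{b}
  S→a A: FOLLOW(A) ⊇ FOLLOW(S) ⊇ {$,b}; new: +{$,b}
  S→b B: FOLLOW(B) ⊇ FOLLOW(S) ⊇ {$,b}; new: +{$,b}
  S→c C: FOLLOW(C) ⊇ FOLLOW(S) ⊇ {$,b}; new: +{$,b}
  S: {$,b}  A: {$,b}  B: {$,b}  C: {$,a,b}
iter 2: (no change)
  S: {$,b}  A: {$,b}  B: {$,b}  C: {$,a,b}

FOLLOW(S) = ["$", "b"]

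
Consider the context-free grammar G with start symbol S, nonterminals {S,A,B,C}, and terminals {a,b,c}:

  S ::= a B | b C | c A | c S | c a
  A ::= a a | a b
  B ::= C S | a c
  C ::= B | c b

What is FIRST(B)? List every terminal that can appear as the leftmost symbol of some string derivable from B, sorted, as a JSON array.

Compute FIRST by fixpoint:
iter 1:
  A via A→a a: +{a}
  B via B→a c: +{a}
  C via C→B: +{a}
  C via C→c b: +{c}
  S via S→a B: +{a}
  S via S→b C: +{b}
  S via S→c A: +{c}
  FIRST[S]={a,b,c}  FIRST[A]={a}  FIRST[B]={a}  FIRST[C]={a,c}
iter 2:
  B via B→C S: +{c}
  FIRST[S]={a,b,c}  FIRST[A]={a}  FIRST[B]={a,c}  FIRST[C]={a,c}
iter 3: — fixpoint
  FIRST[S]={a,b,c}  FIRST[A]={a}  FIRST[B]={a,c}  FIRST[C]={a,c}

FIRST(B) = ["a", "c"]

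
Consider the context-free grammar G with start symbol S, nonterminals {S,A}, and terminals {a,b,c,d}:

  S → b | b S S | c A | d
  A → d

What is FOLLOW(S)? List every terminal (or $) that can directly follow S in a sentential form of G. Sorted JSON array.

Compute FIRST by fixpoint:
pass 1:
  A via A→d: +{d}
  S via S→b: +{b}
  S via S→c A: +{c}
  S via S→d: +{d}
  FIRST[S]={b,c,d}  FIRST[A]={d}
pass 2: — fixpoint
  FIRST[S]={b,c,d}  FIRST[A]={d}

FOLLOW sets:
FOLLOW(S) := {$}
pass 1:
  S→b S S: FOLLOW(S) ⊇ FIRST(S) = {b,c,d}; new: +{b,c,d}
  S→c A: FOLLOW(A) ⊇ FOLLOW(S) ⊇ {$,b,c,d}; new: +{$,b,c,d}
  S: {$,b,c,d}  A: {$,b,c,d}
pass 2: (stable)
  S: {$,b,c,d}  A: {$,b,c,d}

FOLLOW(S) = ["$", "b", "c", "d"]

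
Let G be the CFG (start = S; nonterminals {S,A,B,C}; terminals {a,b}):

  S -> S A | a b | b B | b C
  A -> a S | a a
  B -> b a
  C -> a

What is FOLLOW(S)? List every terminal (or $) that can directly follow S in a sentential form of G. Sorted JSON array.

FIRST iteration:
pass 1:
  A via A→a S: +{a}
  B via B→b a: +{b}
  C via C→a: +{a}
  S via S→a b: +{a}
  S via S→b B: +{b}
  FIRST(S)={a,b}  FIRST(A)={a}  FIRST(B)={b}  FIRST(C)={a}
pass 2: done
  FIRST(S)={a,b}  FIRST(A)={a}  FIRST(B)={b}  FIRST(C)={a}

Compute FOLLOW by fixpoint:
seed FOLLOW(S) with $
[1]
  S→S A: FOLLOW(S) ⊇ FIRST(A) = {a}; new: +{a}
  S→S A: FOLLOW(A) ⊇ FOLLOW(S) ⊇ {$,a}; new: +{$,a}
  S→b B: FOLLOW(B) ⊇ FOLLOW(S) ⊇ {$,a}; new: +{$,a}
  S→b C: FOLLOW(C) ⊇ FOLLOW(S) ⊇ {$,a}; new: +{$,a}
  S: {$,a}  A: {$,a}  B: {$,a}  C: {$,a}
[2] — fixpoint
  S: {$,a}  A: {$,a}  B: {$,a}  C: {$,a}

FOLLOW(S) = ["$", "a"]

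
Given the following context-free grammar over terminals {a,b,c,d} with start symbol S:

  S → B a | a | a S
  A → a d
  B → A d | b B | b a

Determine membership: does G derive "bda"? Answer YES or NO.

Convert to CNF:
  S -> B T0 | T0 S | a
  A -> T0 T1
  B -> A T1 | T2 B | T2 T0
  T0 -> a
  T1 -> d
  T2 -> b

CYK fill:
  [0..0]={T2}  "b"  orig:{}
  [1..1]={T1}  "d"  orig:{}
  [2..2]={S,T0}  "a"  orig:{S}
  [0..1]=∅  "bd"
  [1..2]=∅  "da"
  [0..2]=∅  "bda"

S ∉ T[0,2] ⇒ NO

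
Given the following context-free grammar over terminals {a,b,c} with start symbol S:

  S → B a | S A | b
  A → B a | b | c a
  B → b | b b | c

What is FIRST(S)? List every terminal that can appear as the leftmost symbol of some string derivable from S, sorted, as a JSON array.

FIRST iteration:
iter 1:
  A via A→b: +{b}
  A via A→c a: +{c}
  B via B→b: +{b}
  B via B→c: +{c}
  S via S→B a: +{b,c}
  FIRST(S)={b,c}  FIRST(A)={b,c}  FIRST(B)={b,c}
iter 2: — fixpoint
  FIRST(S)={b,c}  FIRST(A)={b,c}  FIRST(B)={b,c}

FIRST(S) = ["b", "c"]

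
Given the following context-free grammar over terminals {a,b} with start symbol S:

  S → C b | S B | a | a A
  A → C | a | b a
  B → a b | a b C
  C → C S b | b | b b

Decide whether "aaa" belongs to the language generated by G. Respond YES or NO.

CNF form of G:
  S -> C T0 | S B | T1 A | a
  A -> C X2 | T0 T0 | T0 T1 | a | b
  B -> T1 T0 | T1 X3
  C -> C X4 | T0 T0 | b
  T0 -> b
  T1 -> a
  X2 -> S T0
  X3 -> T0 C
  X4 -> S T0

Fill CYK table bottom-up:
  [0..0]={A,S,T1}  "a"  orig:{A,S}
  [1..1]={A,S,T1}  "a"  orig:{A,S}
  [2..2]={A,S,T1}  "a"  orig:{A,S}
  [0..1]={S}  "aa"
  [1..2]={S}  "aa"
  [0..2]=∅  "aaa"

S ∉ T[0,2] ⇒ NO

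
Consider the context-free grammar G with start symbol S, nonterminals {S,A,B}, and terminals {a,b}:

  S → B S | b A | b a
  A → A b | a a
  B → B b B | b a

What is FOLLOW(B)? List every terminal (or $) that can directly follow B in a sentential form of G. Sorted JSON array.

FIRST iteration:
pass 1:
  A via A→a a: +{a}
  B via B→b a: +{b}
  S via S→B S: +{b}
  FIRST[S]={b}  FIRST[A]={a}  FIRST[B]={b}
pass 2: — fixpoint
  FIRST[S]={b}  FIRST[A]={a}  FIRST[B]={b}

FOLLOW iteration:
FOLLOW(S) := {$}
[1]
  A→A b: FOLLOW(A) ⊇ FIRST(b) = {b}; new: +{b}
  B→B b B: FOLLOW(B) ⊇ FIRST(b) = {b}; new: +{b}
  S→b A: FOLLOW(A) ⊇ FOLLOW(S) ⊇ {$}; new: +{$}
  FOLLOW(S)={$}  FOLLOW(A)={$,b}  FOLLOW(B)={b}
[2] done
  FOLLOW(S)={$}  FOLLOW(A)={$,b}  FOLLOW(B)={b}

FOLLOW(B) = ["b"]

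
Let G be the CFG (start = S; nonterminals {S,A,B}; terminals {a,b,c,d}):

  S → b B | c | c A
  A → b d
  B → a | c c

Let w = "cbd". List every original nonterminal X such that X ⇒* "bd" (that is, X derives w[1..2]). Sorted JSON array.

CNF form of G:
  S -> T0 B | T2 A | c
  A -> T0 T1
  B -> T2 T2 | a
  T0 -> b
  T1 -> d
  T2 -> c

Fill CYK table bottom-up, restricted to cells inside w[1..2]:
  [1..1]={T0}  "b"  orig:{}
  [2..2]={T1}  "d"  orig:{}
  [1..2]={A}  "bd"

Original NTs in T[1,2] deriving "bd": ["A"]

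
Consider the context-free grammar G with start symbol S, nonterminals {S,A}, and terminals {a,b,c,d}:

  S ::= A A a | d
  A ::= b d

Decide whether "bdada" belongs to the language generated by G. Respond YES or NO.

Convert to CNF:
  S -> A X3 | d
  A -> T0 T1
  T0 -> b
  T1 -> d
  T2 -> a
  X3 -> A T2

Fill CYK table bottom-up:
  cell(0,0) b: {T0}  orig:{}
  cell(1,1) d: {S,T1}  orig:{S}
  cell(2,2) a: {T2}  orig:{}
  cell(3,3) d: {S,T1}  orig:{S}
  cell(4,4) a: {T2}  orig:{}
  cell(0,1) bd: {A}
  cell(1,2) da: ∅
  cell(2,3) ad: ∅
  cell(3,4) da: ∅
  cell(0,2) bda: {X3}  orig:{}
  cell(1,3) dad: ∅
  cell(2,4) ada: ∅
  cell(0,3) bdad: ∅
  cell(1,4) dada: ∅
  cell(0,4) bdada: ∅

S ∉ T[0,4] ⇒ NO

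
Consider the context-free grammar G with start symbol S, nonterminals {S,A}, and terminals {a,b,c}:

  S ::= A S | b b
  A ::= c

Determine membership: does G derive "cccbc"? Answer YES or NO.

CNF form of G:
  S -> A S | T0 T0
  A -> c
  T0 -> b

Fill CYK table bottom-up:
  T[0,0] 'c' = {A}
  T[1,1] 'c' = {A}
  T[2,2] 'c' = {A}
  T[3,3] 'b' = {T0}  orig:{}
  T[4,4] 'c' = {A}
  T[0,1] 'cc' = ∅
  T[1,2] 'cc' = ∅
  T[2,3] 'cb' = ∅
  T[3,4] 'bc' = ∅
  T[0,2] 'ccc' = ∅
  T[1,3] 'ccb' = ∅
  T[2,4] 'cbc' = ∅
  T[0,3] 'cccb' = ∅
  T[1,4] 'ccbc' = ∅
  T[0,4] 'cccbc' = ∅

S ∉ T[0,4] ⇒ NO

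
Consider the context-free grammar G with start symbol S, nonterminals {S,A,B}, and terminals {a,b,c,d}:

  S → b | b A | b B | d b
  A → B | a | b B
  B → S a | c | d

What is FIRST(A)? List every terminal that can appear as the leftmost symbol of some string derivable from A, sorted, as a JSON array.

FIRST sets, iterate to fixpoint:
iter 1:
  A via A→a: +{a}
  A via A→b B: +{b}
  B via B→c: +{c}
  B via B→d: +{d}
  S via S→b: +{b}
  S via S→d b: +{d}
  FIRST[S]={b,d}  FIRST[A]={a,b}  FIRST[B]={c,d}
iter 2:
  A via A→B: +{c,d}
  B via B→S a: +{b}
  FIRST[S]={b,d}  FIRST[A]={a,b,c,d}  FIRST[B]={b,c,d}
iter 3: (no change)
  FIRST[S]={b,d}  FIRST[A]={a,b,c,d}  FIRST[B]={b,c,d}

FIRST(A) = ["a", "b", "c", "d"]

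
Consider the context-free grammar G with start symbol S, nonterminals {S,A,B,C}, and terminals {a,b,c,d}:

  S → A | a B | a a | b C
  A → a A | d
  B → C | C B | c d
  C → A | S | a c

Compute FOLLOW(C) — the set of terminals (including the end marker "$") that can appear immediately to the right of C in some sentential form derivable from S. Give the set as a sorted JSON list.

Compute FIRST by fixpoint:
iter 1:
  A via A→a A: +{a}
  A via A→d: +{d}
  B via B→c d: +{c}
  C via C→A: +{a,d}
  S via S→A: +{a,d}
  S via S→b C: +{b}
  FIRST(S)={a,b,d}  FIRST(A)={a,d}  FIRST(B)={c}  FIRST(C)={a,d}
iter 2:
  B via B→C: +{a,d}
  C via C→S: +{b}
  FIRST(S)={a,b,d}  FIRST(A)={a,d}  FIRST(B)={a,c,d}  FIRST(C)={a,b,d}
iter 3:
  B via B→C: +{b}
  FIRST(S)={a,b,d}  FIRST(A)={a,d}  FIRST(B)={a,b,c,d}  FIRST(C)={a,b,d}
iter 4: (no change)
  FIRST(S)={a,b,d}  FIRST(A)={a,d}  FIRST(B)={a,b,c,d}  FIRST(C)={a,b,d}

FOLLOW sets:
seed FOLLOW(S) with $
round 1:
  B→C B: FOLLOW(C) ⊇ FIRST(B) = {a,b,c,d}; new: +{a,b,c,d}
  C→A: FOLLOW(A) ⊇ FOLLOW(C) ⊇ {a,b,c,d}; new: +{a,b,c,d}
  C→S: FOLLOW(S) ⊇ FOLLOW(C) ⊇ {a,b,c,d}; new: +{a,b,c,d}
  S→A: FOLLOW(A) ⊇ FOLLOW(S) ⊇ {$,a,b,c,d}; new: +{$}
  S→a B: FOLLOW(B) ⊇ FOLLOW(S) ⊇ {$,a,b,c,d}; new: +{$,a,b,c,d}
  S→b C: FOLLOW(C) ⊇ FOLLOW(S) ⊇ {$,a,b,c,d}; new: +{$}
  S: {$,a,b,c,d}  A: {$,a,b,c,d}  B: {$,a,b,c,d}  C: {$,a,b,c,d}
round 2: done
  S: {$,a,b,c,d}  A: {$,a,b,c,d}  B: {$,a,b,c,d}  C: {$,a,b,c,d}

FOLLOW(C) = ["$", "a", "b", "c", "d"]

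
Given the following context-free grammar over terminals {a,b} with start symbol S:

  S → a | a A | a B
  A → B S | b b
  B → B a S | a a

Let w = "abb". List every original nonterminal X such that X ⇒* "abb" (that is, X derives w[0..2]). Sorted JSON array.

CNF form of G:
  S -> T1 A | T1 B | a
  A -> B S | T0 T0
  B -> B X2 | T1 T1
  T0 -> b
  T1 -> a
  X2 -> T1 S

CYK fill (cells [i..j] with 0 ≤ i ≤ j ≤ 2 only):
  T[0,0] 'a' = {S,T1}  orig:{S}
  T[1,1] 'b' = {T0}  orig:{}
  T[2,2] 'b' = {T0}  orig:{}
  T[0,1] 'ab' = ∅
  T[1,2] 'bb' = {A}
  T[0,2] 'abb' = {S}

Original NTs in T[0,2] deriving "abb": ["S"]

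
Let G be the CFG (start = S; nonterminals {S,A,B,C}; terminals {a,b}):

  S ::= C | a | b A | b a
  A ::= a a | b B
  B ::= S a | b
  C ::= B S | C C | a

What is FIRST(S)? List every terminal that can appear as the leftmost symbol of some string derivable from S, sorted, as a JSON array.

Compute FIRST by fixpoint:
pass 1:
  A via A→a a: +{a}
  A via A→b B: +{b}
  B via B→b: +{b}
  C via C→B S: +{b}
  C via C→a: +{a}
  S via S→C: +{a,b}
  S: {a,b}  A: {a,b}  B: {b}  C: {a,b}
pass 2:
  B via B→S a: +{a}
  S: {a,b}  A: {a,b}  B: {a,b}  C: {a,b}
pass 3: (no change)
  S: {a,b}  A: {a,b}  B: {a,b}  C: {a,b}

FIRST(S) = ["a", "b"]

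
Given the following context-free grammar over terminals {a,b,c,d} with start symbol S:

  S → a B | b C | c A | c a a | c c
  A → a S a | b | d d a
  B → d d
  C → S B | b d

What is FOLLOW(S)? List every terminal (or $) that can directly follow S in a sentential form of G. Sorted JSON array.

FIRST iteration:
round 1:
  A via A→a S a: +{a}
  A via A→b: +{b}
  A via A→d d a: +{d}
  B via B→d d: +{d}
  C via C→b d: +{b}
  S via S→a B: +{a}
  S via S→b C: +{b}
  S via S→c A: +{c}
  FIRST[S]={a,b,c}  FIRST[A]={a,b,d}  FIRST[B]={d}  FIRST[C]={b}
round 2:
  C via C→S B: +{a,c}
  FIRST[S]={a,b,c}  FIRST[A]={a,b,d}  FIRST[B]={d}  FIRST[C]={a,b,c}
round 3: done
  FIRST[S]={a,b,c}  FIRST[A]={a,b,d}  FIRST[B]={d}  FIRST[C]={a,b,c}

FOLLOW iteration:
FOLLOW(S) := {$}
iter 1:
  A→a S a: FOLLOW(S) ⊇ FIRST(a) = {a}; new: +{a}
  C→S B: FOLLOW(S) ⊇ FIRST(B) = {d}; new: +{d}
  S→a B: FOLLOW(B) ⊇ FOLLOW(S) ⊇ {$,a,d}; new: +{$,a,d}
  S→b C: FOLLOW(C) ⊇ FOLLOW(S) ⊇ {$,a,d}; new: +{$,a,d}
  S→c A: FOLLOW(A) ⊇ FOLLOW(S) ⊇ {$,a,d}; new: +{$,a,d}
  FOLLOW(S)={$,a,d}  FOLLOW(A)={$,a,d}  FOLLOW(B)={$,a,d}  FOLLOW(C)={$,a,d}
iter 2: done
  FOLLOW(S)={$,a,d}  FOLLOW(A)={$,a,d}  FOLLOW(B)={$,a,d}  FOLLOW(C)={$,a,d}

FOLLOW(S) = ["$", "a", "d"]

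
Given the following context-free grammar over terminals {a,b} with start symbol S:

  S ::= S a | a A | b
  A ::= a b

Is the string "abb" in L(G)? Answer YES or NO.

CNF form of G:
  S -> S T0 | T0 A | b
  A -> T0 T1
  T0 -> a
  T1 -> b

CYK table (by increasing span):
  cell(0,0) a: {T0}  orig:{}
  cell(1,1) b: {S,T1}  orig:{S}
  cell(2,2) b: {S,T1}  orig:{S}
  cell(0,1) ab: {A}
  cell(1,2) bb: ∅
  cell(0,2) abb: ∅

S ∉ T[0,2] ⇒ NO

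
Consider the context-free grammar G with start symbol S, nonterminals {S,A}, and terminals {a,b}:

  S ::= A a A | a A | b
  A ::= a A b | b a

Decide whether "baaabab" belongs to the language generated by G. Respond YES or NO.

Convert to CNF:
  S -> A X3 | T0 A | b
  A -> T0 X2 | T1 T0
  T0 -> a
  T1 -> b
  X2 -> A T1
  X3 -> T0 A

CYK fill:
  cell(0,0) b: {S,T1}  orig:{S}
  cell(1,1) a: {T0}  orig:{}
  cell(2,2) a: {T0}  orig:{}
  cell(3,3) a: {T0}  orig:{}
  cell(4,4) b: {S,T1}  orig:{S}
  cell(5,5) a: {T0}  orig:{}
  cell(6,6) b: {S,T1}  orig:{S}
  cell(0,1) ba: {A}
  cell(1,2) aa: ∅
  cell(2,3) aa: ∅
  cell(3,4) ab: ∅
  cell(4,5) ba: {A}
  cell(5,6) ab: ∅
  cell(0,2) baa: ∅
  cell(1,3) aaa: ∅
  cell(2,4) aab: ∅
  cell(3,5) aba: {S,X3}  orig:{S}
  cell(4,6) bab: {X2}  orig:{}
  cell(0,3) baaa: ∅
  cell(1,4) aaab: ∅
  cell(2,5) aaba: ∅
  cell(3,6) abab: {A}
  cell(0,4) baaab: ∅
  cell(1,5) aaaba: ∅
  cell(2,6) aabab: {S,X3}  orig:{S}
  cell(0,5) baaaba: ∅
  cell(1,6) aaabab: ∅
  cell(0,6) baaabab: {S}

S ∈ T[0,6] ⇒ YES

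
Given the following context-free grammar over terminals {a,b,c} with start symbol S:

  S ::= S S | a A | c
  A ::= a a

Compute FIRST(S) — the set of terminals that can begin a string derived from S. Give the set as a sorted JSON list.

Compute FIRST by fixpoint:
pass 1:
  A via A→a a: +{a}
  S via S→a A: +{a}
  S via S→c: +{c}
  FIRST(S)={a,c}  FIRST(A)={a}
pass 2: — fixpoint
  FIRST(S)={a,c}  FIRST(A)={a}

FIRST(S) = ["a", "c"]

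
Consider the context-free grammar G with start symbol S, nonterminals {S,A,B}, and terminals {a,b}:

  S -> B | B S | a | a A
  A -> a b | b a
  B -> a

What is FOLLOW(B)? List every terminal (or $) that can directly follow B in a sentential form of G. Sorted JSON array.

FIRST sets, iterate to fixpoint:
pass 1:
  A via A→a b: +{a}
  A via A→b a: +{b}
  B via B→a: +{a}
  S via S→B: +{a}
  S: {a}  A: {a,b}  B: {a}
pass 2: (stable)
  S: {a}  A: {a,b}  B: {a}

Compute FOLLOW by fixpoint:
FOLLOW(S) := {$}
[1]
  S→B: FOLLOW(B) ⊇ FOLLOW(S) ⊇ {$}; new: +{$}
  S→B S: FOLLOW(B) ⊇ FIRST(S) = {a}; new: +{a}
  S→a A: FOLLOW(A) ⊇ FOLLOW(S) ⊇ {$}; new: +{$}
  FOLLOW[S]={$}  FOLLOW[A]={$}  FOLLOW[B]={$,a}
[2] (no change)
  FOLLOW[S]={$}  FOLLOW[A]={$}  FOLLOW[B]={$,a}

FOLLOW(B) = ["$", "a"]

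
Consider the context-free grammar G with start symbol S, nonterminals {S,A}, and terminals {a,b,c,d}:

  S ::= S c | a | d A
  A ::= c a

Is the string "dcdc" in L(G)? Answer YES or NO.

CNF form of G:
  S -> S T0 | T2 A | a
  A -> T0 T1
  T0 -> c
  T1 -> a
  T2 -> d

Fill CYK table bottom-up:
  cell(0,0) d: {T2}  orig:{}
  cell(1,1) c: {T0}  orig:{}
  cell(2,2) d: {T2}  orig:{}
  cell(3,3) c: {T0}  orig:{}
  cell(0,1) dc: ∅
  cell(1,2) cd: ∅
  cell(2,3) dc: ∅
  cell(0,2) dcd: ∅
  cell(1,3) cdc: ∅
  cell(0,3) dcdc: ∅

S ∉ T[0,3] ⇒ NO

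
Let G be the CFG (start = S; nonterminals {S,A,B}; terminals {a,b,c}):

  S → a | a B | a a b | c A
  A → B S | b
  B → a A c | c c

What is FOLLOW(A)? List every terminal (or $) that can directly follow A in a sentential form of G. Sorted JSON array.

Compute FIRST by fixpoint:
round 1:
  A via A→b: +{b}
  B via B→a A c: +{a}
  B via B→c c: +{c}
  S via S→a: +{a}
  S via S→c A: +{c}
  FIRST[S]={a,c}  FIRST[A]={b}  FIRST[B]={a,c}
round 2:
  A via A→B S: +{a,c}
  FIRST[S]={a,c}  FIRST[A]={a,b,c}  FIRST[B]={a,c}
round 3: done
  FIRST[S]={a,c}  FIRST[A]={a,b,c}  FIRST[B]={a,c}

FOLLOW iteration:
seed FOLLOW(S) with $
round 1:
  A→B S: FOLLOW(B) ⊇ FIRST(S) = {a,c}; new: +{a,c}
  B→a A c: FOLLOW(A) ⊇ FIRST(c) = {c}; new: +{c}
  S→a B: FOLLOW(B) ⊇ FOLLOW(S) ⊇ {$}; new: +{$}
  S→c A: FOLLOW(A) ⊇ FOLLOW(S) ⊇ {$}; new: +{$}
  S: {$}  A: {$,c}  B: {$,a,c}
round 2:
  A→B S: FOLLOW(S) ⊇ FOLLOW(A) ⊇ {$,c}; new: +{c}
  S: {$,c}  A: {$,c}  B: {$,a,c}
round 3: (stable)
  S: {$,c}  A: {$,c}  B: {$,a,c}

FOLLOW(A) = ["$", "c"]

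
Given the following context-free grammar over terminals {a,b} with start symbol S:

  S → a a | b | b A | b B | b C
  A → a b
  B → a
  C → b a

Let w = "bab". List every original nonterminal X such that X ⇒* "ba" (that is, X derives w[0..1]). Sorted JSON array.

CNF form of G:
  S -> T0 T0 | T1 A | T1 B | T1 C | b
  A -> T0 T1
  B -> a
  C -> T1 T0
  T0 -> a
  T1 -> b

CYK table (by increasing span) — only the sub-triangle for w[0..1]:
  [0..0]={S,T1}  "b"  orig:{S}
  [1..1]={B,T0}  "a"  orig:{B}
  [0..1]={C,S}  "ba"

Original NTs in T[0,1] deriving "ba": ["C", "S"]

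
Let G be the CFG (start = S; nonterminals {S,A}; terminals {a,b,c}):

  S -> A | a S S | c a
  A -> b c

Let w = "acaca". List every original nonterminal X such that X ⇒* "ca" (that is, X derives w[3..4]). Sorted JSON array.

Convert to CNF:
  S -> T0 T1 | T1 T2 | T2 X3
  A -> T0 T1
  T0 -> b
  T1 -> c
  T2 -> a
  X3 -> S S

CYK table (by increasing span) (cells [i..j] with 3 ≤ i ≤ j ≤ 4 only):
  [3..3]={T1}  "c"  orig:{}
  [4..4]={T2}  "a"  orig:{}
  [3..4]={S}  "ca"

Original NTs in T[3,4] deriving "ca": ["S"]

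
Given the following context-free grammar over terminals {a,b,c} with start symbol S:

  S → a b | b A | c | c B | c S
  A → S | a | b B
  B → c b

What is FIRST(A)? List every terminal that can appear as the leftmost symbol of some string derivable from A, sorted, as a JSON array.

Compute FIRST by fixpoint:
round 1:
  A via A→a: +{a}
  A via A→b B: +{b}
  B via B→c b: +{c}
  S via S→a b: +{a}
  S via S→b A: +{b}
  S via S→c: +{c}
  FIRST[S]={a,b,c}  FIRST[A]={a,b}  FIRST[B]={c}
round 2:
  A via A→S: +{c}
  FIRST[S]={a,b,c}  FIRST[A]={a,b,c}  FIRST[B]={c}
round 3: (no change)
  FIRST[S]={a,b,c}  FIRST[A]={a,b,c}  FIRST[B]={c}

FIRST(A) = ["a", "b", "c"]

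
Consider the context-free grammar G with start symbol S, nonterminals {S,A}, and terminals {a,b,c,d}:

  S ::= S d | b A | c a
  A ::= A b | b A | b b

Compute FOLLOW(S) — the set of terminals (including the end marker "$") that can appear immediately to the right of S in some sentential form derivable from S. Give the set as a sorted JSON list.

Compute FIRST by fixpoint:
[1]
  A via A→b A: +{b}
  S via S→b A: +{b}
  S via S→c a: +{c}
  FIRST(S)={b,c}  FIRST(A)={b}
[2] — fixpoint
  FIRST(S)={b,c}  FIRST(A)={b}

Compute FOLLOW by fixpoint:
seed FOLLOW(S) with $
[1]
  A→A b: FOLLOW(A) ⊇ FIRST(b) = {b}; new: +{b}
  S→S d: FOLLOW(S) ⊇ FIRST(d) = {d}; new: +{d}
  S→b A: FOLLOW(A) ⊇ FOLLOW(S) ⊇ {$,d}; new: +{$,d}
  FOLLOW[S]={$,d}  FOLLOW[A]={$,b,d}
[2] (no change)
  FOLLOW[S]={$,d}  FOLLOW[A]={$,b,d}

FOLLOW(S) = ["$", "d"]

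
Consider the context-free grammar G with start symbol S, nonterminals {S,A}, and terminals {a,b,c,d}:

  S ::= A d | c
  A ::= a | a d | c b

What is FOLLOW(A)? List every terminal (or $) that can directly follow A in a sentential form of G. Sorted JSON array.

Compute FIRST by fixpoint:
round 1:
  A via A→a: +{a}
  A via A→c b: +{c}
  S via S→A d: +{a,c}
  FIRST(S)={a,c}  FIRST(A)={a,c}
round 2: done
  FIRST(S)={a,c}  FIRST(A)={a,c}

Compute FOLLOW by fixpoint:
seed FOLLOW(S) with $
pass 1:
  S→A d: FOLLOW(A) ⊇ FIRST(d) = {d}; new: +{d}
  FOLLOW(S)={$}  FOLLOW(A)={d}
pass 2: (no change)
  FOLLOW(S)={$}  FOLLOW(A)={d}

FOLLOW(A) = ["d"]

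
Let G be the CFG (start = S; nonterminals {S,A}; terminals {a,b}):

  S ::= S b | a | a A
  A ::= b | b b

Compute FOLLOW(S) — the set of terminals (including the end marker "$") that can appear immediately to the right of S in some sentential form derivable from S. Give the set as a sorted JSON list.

FIRST iteration:
pass 1:
  A via A→b: +{b}
  S via S→a: +{a}
  FIRST(S)={a}  FIRST(A)={b}
pass 2: — fixpoint
  FIRST(S)={a}  FIRST(A)={b}

Compute FOLLOW by fixpoint:
seed FOLLOW(S) with $
pass 1:
  S→S b: FOLLOW(S) ⊇ FIRST(b) = {b}; new: +{b}
  S→a A: FOLLOW(A) ⊇ FOLLOW(S) ⊇ {$,b}; new: +{$,b}
  S: {$,b}  A: {$,b}
pass 2: (stable)
  S: {$,b}  A: {$,b}

FOLLOW(S) = ["$", "b"]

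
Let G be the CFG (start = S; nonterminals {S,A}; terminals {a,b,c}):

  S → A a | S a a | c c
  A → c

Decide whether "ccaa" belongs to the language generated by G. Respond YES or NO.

Convert to CNF:
  S -> A T0 | S X2 | T1 T1
  A -> c
  T0 -> a
  T1 -> c
  X2 -> T0 T0

CYK fill:
  cell(0,0) c: {A,T1}  orig:{A}
  cell(1,1) c: {A,T1}  orig:{A}
  cell(2,2) a: {T0}  orig:{}
  cell(3,3) a: {T0}  orig:{}
  cell(0,1) cc: {S}
  cell(1,2) ca: {S}
  cell(2,3) aa: {X2}  orig:{}
  cell(0,2) cca: ∅
  cell(1,3) caa: ∅
  cell(0,3) ccaa: {S}

S ∈ T[0,3] ⇒ YES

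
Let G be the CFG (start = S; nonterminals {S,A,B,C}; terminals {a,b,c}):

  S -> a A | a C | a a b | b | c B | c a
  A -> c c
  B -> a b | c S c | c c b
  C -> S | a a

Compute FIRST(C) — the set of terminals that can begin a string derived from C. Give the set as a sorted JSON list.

FIRST sets, iterate to fixpoint:
iter 1:
  A via A→c c: +{c}
  B via B→a b: +{a}
  B via B→c S c: +{c}
  C via C→a a: +{a}
  S via S→a A: +{a}
  S via S→b: +{b}
  S via S→c B: +{c}
  FIRST[S]={a,b,c}  FIRST[A]={c}  FIRST[B]={a,c}  FIRST[C]={a}
iter 2:
  C via C→S: +{b,c}
  FIRST[S]={a,b,c}  FIRST[A]={c}  FIRST[B]={a,c}  FIRST[C]={a,b,c}
iter 3: (no change)
  FIRST[S]={a,b,c}  FIRST[A]={c}  FIRST[B]={a,c}  FIRST[C]={a,b,c}

FIRST(C) = ["a", "b", "c"]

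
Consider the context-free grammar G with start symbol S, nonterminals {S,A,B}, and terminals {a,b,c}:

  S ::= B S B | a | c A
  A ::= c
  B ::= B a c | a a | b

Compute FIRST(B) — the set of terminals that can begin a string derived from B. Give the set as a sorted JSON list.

FIRST iteration:
round 1:
  A via A→c: +{c}
  B via B→a a: +{a}
  B via B→b: +{b}
  S via S→B S B: +{a,b}
  S via S→c A: +{c}
  FIRST[S]={a,b,c}  FIRST[A]={c}  FIRST[B]={a,b}
round 2: (no change)
  FIRST[S]={a,b,c}  FIRST[A]={c}  FIRST[B]={a,b}

FIRST(B) = ["a", "b"]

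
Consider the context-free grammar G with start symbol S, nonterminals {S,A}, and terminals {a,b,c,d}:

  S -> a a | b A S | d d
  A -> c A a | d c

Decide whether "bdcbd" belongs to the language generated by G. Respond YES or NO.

CNF form of G:
  S -> T1 T1 | T2 T2 | T3 X5
  A -> T0 X4 | T2 T0
  T0 -> c
  T1 -> a
  T2 -> d
  T3 -> b
  X4 -> A T1
  X5 -> A S

Fill CYK table bottom-up:
  cell(0,0) b: {T3}  orig:{}
  cell(1,1) d: {T2}  orig:{}
  cell(2,2) c: {T0}  orig:{}
  cell(3,3) b: {T3}  orig:{}
  cell(4,4) d: {T2}  orig:{}
  cell(0,1) bd: ∅
  cell(1,2) dc: {A}
  cell(2,3) cb: ∅
  cell(3,4) bd: ∅
  cell(0,2) bdc: ∅
  cell(1,3) dcb: ∅
  cell(2,4) cbd: ∅
  cell(0,3) bdcb: ∅
  cell(1,4) dcbd: ∅
  cell(0,4) bdcbd: ∅

S ∉ T[0,4] ⇒ NO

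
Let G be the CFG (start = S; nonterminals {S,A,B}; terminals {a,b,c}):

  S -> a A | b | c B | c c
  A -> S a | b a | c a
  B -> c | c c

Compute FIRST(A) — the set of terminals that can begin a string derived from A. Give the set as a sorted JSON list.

FIRST iteration:
round 1:
  A via A→b a: +{b}
  A via A→c a: +{c}
  B via B→c: +{c}
  S via S→a A: +{a}
  S via S→b: +{b}
  S via S→c B: +{c}
  FIRST[S]={a,b,c}  FIRST[A]={b,c}  FIRST[B]={c}
round 2:
  A via A→S a: +{a}
  FIRST[S]={a,b,c}  FIRST[A]={a,b,c}  FIRST[B]={c}
round 3: (stable)
  FIRST[S]={a,b,c}  FIRST[A]={a,b,c}  FIRST[B]={c}

FIRST(A) = ["a", "b", "c"]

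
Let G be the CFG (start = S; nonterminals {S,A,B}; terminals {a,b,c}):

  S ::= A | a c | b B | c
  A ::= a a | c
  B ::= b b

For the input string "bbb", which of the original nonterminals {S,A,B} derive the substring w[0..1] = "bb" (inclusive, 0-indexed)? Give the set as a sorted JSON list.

Convert to CNF:
  S -> T0 T0 | T0 T2 | T1 B | c
  A -> T0 T0 | c
  B -> T1 T1
  T0 -> a
  T1 -> b
  T2 -> c

Fill CYK table bottom-up — only the sub-triangle for w[0..1]:
  cell(0,0) b: {T1}  orig:{}
  cell(1,1) b: {T1}  orig:{}
  cell(0,1) bb: {B}

Original NTs in T[0,1] deriving "bb": ["B"]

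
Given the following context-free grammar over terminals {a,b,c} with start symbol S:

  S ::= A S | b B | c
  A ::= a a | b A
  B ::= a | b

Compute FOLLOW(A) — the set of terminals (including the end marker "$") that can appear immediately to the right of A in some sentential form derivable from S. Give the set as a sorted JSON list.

FIRST sets, iterate to fixpoint:
iter 1:
  A via A→a a: +{a}
  A via A→b A: +{b}
  B via B→a: +{a}
  B via B→b: +{b}
  S via S→A S: +{a,b}
  S via S→c: +{c}
  S: {a,b,c}  A: {a,b}  B: {a,b}
iter 2: (no change)
  S: {a,b,c}  A: {a,b}  B: {a,b}

FOLLOW sets:
seed FOLLOW(S) with $
[1]
  S→A S: FOLLOW(A) ⊇ FIRST(S) = {a,b,c}; new: +{a,b,c}
  S→b B: FOLLOW(B) ⊇ FOLLOW(S) ⊇ {$}; new: +{$}
  FOLLOW(S)={$}  FOLLOW(A)={a,b,c}  FOLLOW(B)={$}
[2] — fixpoint
  FOLLOW(S)={$}  FOLLOW(A)={a,b,c}  FOLLOW(B)={$}

FOLLOW(A) = ["a", "b", "c"]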